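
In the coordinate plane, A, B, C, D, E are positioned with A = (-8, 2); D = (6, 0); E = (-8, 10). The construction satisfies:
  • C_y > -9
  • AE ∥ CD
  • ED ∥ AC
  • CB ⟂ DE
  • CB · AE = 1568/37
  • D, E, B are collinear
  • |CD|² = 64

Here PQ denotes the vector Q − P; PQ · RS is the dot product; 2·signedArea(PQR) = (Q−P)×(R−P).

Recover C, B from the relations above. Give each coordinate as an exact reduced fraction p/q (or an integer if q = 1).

1. C_x = 6  [AE ∥ CD ∩ ED ∥ AC]
2. C_y = -8  [AE ∥ CD ∩ ED ∥ AC]
   → C = (6, -8)
3. B_x = 362/37  [D, E, B are collinear ∩ CB ⟂ DE]
4. B_y = -100/37  [D, E, B are collinear ∩ CB ⟂ DE]
   → B = (362/37, -100/37)

B = (362/37, -100/37)
C = (6, -8)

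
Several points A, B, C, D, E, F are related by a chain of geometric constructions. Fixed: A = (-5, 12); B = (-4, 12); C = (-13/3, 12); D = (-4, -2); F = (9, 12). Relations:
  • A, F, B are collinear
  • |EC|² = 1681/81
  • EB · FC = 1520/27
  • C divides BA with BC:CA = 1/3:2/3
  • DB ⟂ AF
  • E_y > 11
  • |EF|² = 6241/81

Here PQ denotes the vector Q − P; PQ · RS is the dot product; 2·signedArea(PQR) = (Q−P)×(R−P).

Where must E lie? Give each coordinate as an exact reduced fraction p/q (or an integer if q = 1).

E = (2/9, 12)

1. E_x = 2/9  [EB · FC = 1520/27]
2. E_y = 12  [|EC|² = 1681/81]
   → E = (2/9, 12)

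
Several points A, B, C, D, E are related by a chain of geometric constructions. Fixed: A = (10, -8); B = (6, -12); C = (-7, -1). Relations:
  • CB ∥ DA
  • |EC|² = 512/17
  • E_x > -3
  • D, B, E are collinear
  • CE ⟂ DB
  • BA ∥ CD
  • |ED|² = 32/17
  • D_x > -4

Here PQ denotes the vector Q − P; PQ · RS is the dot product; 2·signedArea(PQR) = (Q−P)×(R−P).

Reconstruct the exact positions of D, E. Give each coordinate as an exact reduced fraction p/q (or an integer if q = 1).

D = (-3, 3)
E = (-39/17, 31/17)

1. D_x = -3  [CB ∥ DA ∩ BA ∥ CD]
2. D_y = 3  [CB ∥ DA ∩ BA ∥ CD]
   → D = (-3, 3)
3. E_x = -39/17  [D, B, E are collinear ∩ CE ⟂ DB]
4. E_y = 31/17  [D, B, E are collinear ∩ CE ⟂ DB]
   → E = (-39/17, 31/17)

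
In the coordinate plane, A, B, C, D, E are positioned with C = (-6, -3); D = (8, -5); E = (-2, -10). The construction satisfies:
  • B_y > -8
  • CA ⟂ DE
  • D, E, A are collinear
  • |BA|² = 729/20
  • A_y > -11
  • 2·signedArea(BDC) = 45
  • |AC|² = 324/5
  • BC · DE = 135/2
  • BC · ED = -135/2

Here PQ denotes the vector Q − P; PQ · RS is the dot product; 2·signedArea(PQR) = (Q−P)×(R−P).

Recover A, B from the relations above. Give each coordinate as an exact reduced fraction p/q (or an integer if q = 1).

A = (-12/5, -51/5)
B = (3, -15/2)

1. A_x = -12/5  [D, E, A are collinear ∩ CA ⟂ DE]
2. A_y = -51/5  [D, E, A are collinear ∩ CA ⟂ DE]
   → A = (-12/5, -51/5)
3. B_x = 3  [2·signedArea(BDC) = 45 ∩ BC · DE = 135/2]
4. B_y = -15/2  [2·signedArea(BDC) = 45 ∩ BC · DE = 135/2]
   → B = (3, -15/2)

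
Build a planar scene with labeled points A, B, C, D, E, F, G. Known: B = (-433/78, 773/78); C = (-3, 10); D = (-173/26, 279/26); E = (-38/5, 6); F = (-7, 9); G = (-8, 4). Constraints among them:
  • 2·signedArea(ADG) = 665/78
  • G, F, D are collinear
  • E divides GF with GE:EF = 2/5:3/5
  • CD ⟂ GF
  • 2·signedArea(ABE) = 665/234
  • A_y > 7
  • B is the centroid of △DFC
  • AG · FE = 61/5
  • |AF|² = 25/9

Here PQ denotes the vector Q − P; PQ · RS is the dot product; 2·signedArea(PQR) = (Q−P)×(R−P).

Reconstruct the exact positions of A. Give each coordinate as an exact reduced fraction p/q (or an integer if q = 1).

A = (-6, 23/3)

1. A_x = -6  [2·signedArea(ABE) = 665/234 ∩ AG · FE = 61/5]
2. A_y = 23/3  [2·signedArea(ABE) = 665/234 ∩ AG · FE = 61/5]
   → A = (-6, 23/3)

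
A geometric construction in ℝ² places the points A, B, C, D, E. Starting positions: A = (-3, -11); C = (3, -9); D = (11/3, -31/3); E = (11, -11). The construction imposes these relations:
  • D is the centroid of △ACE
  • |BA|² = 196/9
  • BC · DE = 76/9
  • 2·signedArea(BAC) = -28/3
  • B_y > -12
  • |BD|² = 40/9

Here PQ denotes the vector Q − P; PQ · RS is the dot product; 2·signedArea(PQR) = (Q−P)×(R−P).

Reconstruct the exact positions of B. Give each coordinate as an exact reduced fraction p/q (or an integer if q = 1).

1. B_x = 5/3  [BC · DE = 76/9 ∩ 2·signedArea(BAC) = -28/3]
2. B_y = -11  [BC · DE = 76/9 ∩ 2·signedArea(BAC) = -28/3]
   → B = (5/3, -11)

B = (5/3, -11)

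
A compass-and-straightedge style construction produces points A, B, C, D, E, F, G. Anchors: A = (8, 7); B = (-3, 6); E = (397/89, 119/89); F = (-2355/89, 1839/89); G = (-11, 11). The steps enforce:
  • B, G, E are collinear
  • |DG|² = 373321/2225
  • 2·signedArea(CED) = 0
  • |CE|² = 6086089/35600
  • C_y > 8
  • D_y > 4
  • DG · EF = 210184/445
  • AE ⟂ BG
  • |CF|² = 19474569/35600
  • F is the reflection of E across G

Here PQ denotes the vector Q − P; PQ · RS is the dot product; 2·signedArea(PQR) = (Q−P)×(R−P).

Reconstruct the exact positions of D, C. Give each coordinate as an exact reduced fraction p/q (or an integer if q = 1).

1. D_x = -7/445  [line 2752/89·x + -1720/89·y + 35776/445 = 0 ∩ |DG|² = 373321/2225]
2. D_y = 368/89  [line 2752/89·x + -1720/89·y + 35776/445 = 0 ∩ |DG|² = 373321/2225]
   → D = (-7/445, 368/89)
3. C_x = -2949/445  [line -249/89·x + -1992/445·y + 8217/445 = 0 ∩ |CE|² = 6086089/35600]
4. C_y = 2943/356  [line -249/89·x + -1992/445·y + 8217/445 = 0 ∩ |CE|² = 6086089/35600]
   → C = (-2949/445, 2943/356)

C = (-2949/445, 2943/356)
D = (-7/445, 368/89)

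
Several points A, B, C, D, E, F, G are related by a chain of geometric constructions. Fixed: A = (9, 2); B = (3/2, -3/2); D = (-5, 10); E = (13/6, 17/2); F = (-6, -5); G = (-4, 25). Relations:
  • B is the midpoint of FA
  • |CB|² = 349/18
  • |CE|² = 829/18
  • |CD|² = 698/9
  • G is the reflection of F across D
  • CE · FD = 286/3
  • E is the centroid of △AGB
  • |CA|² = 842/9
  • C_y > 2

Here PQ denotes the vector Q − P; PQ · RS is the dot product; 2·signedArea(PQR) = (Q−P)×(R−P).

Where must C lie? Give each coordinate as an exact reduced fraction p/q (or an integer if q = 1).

C = (-2/3, 7/3)

1. C_x = -2/3  [line -1·x + -15·y + 103/3 = 0 ∩ |CA|² = 842/9]
2. C_y = 7/3  [line -1·x + -15·y + 103/3 = 0 ∩ |CA|² = 842/9]
   → C = (-2/3, 7/3)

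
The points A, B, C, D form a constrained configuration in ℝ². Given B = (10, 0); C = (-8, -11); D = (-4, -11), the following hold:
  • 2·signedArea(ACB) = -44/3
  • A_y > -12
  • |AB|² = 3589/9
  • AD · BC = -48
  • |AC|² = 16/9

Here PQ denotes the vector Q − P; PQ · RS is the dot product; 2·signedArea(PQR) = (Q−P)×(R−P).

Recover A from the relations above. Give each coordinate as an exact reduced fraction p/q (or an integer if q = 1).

A = (-20/3, -11)

1. A_x = -20/3  [AD · BC = -48 ∩ 2·signedArea(ACB) = -44/3]
2. A_y = -11  [AD · BC = -48 ∩ 2·signedArea(ACB) = -44/3]
   → A = (-20/3, -11)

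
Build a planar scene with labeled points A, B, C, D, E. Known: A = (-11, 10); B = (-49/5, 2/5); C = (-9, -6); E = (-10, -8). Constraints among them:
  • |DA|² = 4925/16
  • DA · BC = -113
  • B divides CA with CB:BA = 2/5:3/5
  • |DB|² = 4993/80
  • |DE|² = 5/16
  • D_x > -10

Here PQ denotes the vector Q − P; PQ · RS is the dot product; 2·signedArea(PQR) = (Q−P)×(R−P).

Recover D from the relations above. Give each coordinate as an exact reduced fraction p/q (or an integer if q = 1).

1. D_x = -39/4  [line -4/5·x + 32/5·y + 201/5 = 0 ∩ |DE|² = 5/16]
2. D_y = -15/2  [line -4/5·x + 32/5·y + 201/5 = 0 ∩ |DE|² = 5/16]
   → D = (-39/4, -15/2)

D = (-39/4, -15/2)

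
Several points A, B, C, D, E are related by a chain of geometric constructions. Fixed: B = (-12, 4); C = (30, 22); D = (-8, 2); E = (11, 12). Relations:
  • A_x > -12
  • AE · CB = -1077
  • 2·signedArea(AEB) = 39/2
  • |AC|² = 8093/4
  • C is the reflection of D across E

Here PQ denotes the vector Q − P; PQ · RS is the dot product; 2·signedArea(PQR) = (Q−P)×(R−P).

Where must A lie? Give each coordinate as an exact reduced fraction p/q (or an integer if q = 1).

A = (-11, 7/2)

1. A_x = -11  [2·signedArea(AEB) = 39/2 ∩ AE · CB = -1077]
2. A_y = 7/2  [2·signedArea(AEB) = 39/2 ∩ AE · CB = -1077]
   → A = (-11, 7/2)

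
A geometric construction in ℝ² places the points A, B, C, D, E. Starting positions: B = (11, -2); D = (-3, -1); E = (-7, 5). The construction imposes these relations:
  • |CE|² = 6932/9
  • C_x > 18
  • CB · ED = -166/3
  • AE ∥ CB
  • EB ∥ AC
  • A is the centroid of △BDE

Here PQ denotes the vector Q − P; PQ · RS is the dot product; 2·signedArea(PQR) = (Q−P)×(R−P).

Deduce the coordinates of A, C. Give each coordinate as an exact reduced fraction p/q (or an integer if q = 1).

A = (1/3, 2/3)
C = (55/3, -19/3)

1. A_x = 1/3  [A is the centroid of △BDE]
2. A_y = 2/3  [A is the centroid of △BDE]
   → A = (1/3, 2/3)
3. C_x = 55/3  [AE ∥ CB ∩ EB ∥ AC]
4. C_y = -19/3  [AE ∥ CB ∩ EB ∥ AC]
   → C = (55/3, -19/3)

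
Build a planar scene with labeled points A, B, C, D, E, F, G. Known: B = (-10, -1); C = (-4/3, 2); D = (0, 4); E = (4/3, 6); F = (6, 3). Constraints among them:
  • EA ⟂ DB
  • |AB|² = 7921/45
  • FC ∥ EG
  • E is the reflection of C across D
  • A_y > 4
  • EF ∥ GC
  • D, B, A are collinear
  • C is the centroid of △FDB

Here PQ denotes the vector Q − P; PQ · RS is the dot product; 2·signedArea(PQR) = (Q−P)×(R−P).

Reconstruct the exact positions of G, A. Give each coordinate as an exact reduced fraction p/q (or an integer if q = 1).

1. G_x = -6  [EF ∥ GC ∩ FC ∥ EG]
2. G_y = 5  [EF ∥ GC ∩ FC ∥ EG]
   → G = (-6, 5)
3. A_x = 28/15  [D, B, A are collinear ∩ EA ⟂ DB]
4. A_y = 74/15  [D, B, A are collinear ∩ EA ⟂ DB]
   → A = (28/15, 74/15)

A = (28/15, 74/15)
G = (-6, 5)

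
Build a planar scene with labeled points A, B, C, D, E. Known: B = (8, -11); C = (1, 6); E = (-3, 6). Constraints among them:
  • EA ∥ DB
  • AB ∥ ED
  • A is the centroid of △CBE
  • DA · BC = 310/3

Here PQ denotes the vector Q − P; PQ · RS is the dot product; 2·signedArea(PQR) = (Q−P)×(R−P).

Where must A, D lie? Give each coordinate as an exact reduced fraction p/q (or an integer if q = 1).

A = (2, 1/3)
D = (3, -16/3)

1. A_x = 2  [A is the centroid of △CBE]
2. A_y = 1/3  [A is the centroid of △CBE]
   → A = (2, 1/3)
3. D_x = 3  [EA ∥ DB ∩ AB ∥ ED]
4. D_y = -16/3  [EA ∥ DB ∩ AB ∥ ED]
   → D = (3, -16/3)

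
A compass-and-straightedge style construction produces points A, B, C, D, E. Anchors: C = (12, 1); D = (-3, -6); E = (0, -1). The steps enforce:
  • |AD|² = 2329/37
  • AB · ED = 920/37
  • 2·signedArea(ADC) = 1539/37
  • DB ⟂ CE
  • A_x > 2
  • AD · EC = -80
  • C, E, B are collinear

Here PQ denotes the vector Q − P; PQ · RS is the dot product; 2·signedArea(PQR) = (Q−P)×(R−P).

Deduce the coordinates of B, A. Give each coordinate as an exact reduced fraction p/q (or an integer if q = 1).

1. B_x = -138/37  [C, E, B are collinear ∩ DB ⟂ CE]
2. B_y = -60/37  [C, E, B are collinear ∩ DB ⟂ CE]
   → B = (-138/37, -60/37)
3. A_x = 102/37  [AD · EC = -80 ∩ AB · ED = 920/37]
4. A_y = -20/37  [AD · EC = -80 ∩ AB · ED = 920/37]
   → A = (102/37, -20/37)

A = (102/37, -20/37)
B = (-138/37, -60/37)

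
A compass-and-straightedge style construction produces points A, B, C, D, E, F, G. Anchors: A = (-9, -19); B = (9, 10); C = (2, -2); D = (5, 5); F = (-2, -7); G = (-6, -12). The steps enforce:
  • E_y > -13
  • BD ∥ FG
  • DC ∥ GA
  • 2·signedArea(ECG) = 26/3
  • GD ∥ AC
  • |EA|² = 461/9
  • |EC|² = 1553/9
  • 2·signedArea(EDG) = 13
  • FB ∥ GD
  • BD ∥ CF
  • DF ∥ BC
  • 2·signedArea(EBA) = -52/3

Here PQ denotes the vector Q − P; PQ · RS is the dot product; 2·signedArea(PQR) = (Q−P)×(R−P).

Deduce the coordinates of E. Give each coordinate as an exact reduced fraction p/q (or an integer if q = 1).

1. E_x = -17/3  [2·signedArea(EBA) = -52/3 ∩ 2·signedArea(EDG) = 13]
2. E_y = -38/3  [2·signedArea(EBA) = -52/3 ∩ 2·signedArea(EDG) = 13]
   → E = (-17/3, -38/3)

E = (-17/3, -38/3)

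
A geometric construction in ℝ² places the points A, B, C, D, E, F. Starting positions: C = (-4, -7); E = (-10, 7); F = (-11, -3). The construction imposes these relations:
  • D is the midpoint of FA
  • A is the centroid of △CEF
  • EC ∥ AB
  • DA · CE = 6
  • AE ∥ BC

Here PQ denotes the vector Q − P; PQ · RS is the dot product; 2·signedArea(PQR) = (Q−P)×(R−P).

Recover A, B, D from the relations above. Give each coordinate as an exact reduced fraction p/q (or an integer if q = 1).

A = (-25/3, -1)
B = (-7/3, -15)
D = (-29/3, -2)

1. A_x = -25/3  [A is the centroid of △CEF]
2. A_y = -1  [A is the centroid of △CEF]
   → A = (-25/3, -1)
3. B_x = -7/3  [AE ∥ BC ∩ EC ∥ AB]
4. B_y = -15  [AE ∥ BC ∩ EC ∥ AB]
   → B = (-7/3, -15)
5. D_x = -29/3  [D is the midpoint of FA]
6. D_y = -2  [D is the midpoint of FA]
   → D = (-29/3, -2)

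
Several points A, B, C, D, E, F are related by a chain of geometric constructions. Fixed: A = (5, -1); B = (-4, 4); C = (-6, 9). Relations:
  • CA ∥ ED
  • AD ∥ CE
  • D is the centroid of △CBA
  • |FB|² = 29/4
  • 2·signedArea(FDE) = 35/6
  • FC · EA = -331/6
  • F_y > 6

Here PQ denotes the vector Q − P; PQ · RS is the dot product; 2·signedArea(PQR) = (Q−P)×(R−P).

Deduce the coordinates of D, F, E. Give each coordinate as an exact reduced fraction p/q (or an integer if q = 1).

1. D_x = -5/3  [D is the centroid of △CBA]
2. D_y = 4  [D is the centroid of △CBA]
   → D = (-5/3, 4)
3. E_x = -38/3  [CA ∥ ED ∩ AD ∥ CE]
4. E_y = 14  [CA ∥ ED ∩ AD ∥ CE]
   → E = (-38/3, 14)
5. F_x = -5  [2·signedArea(FDE) = 35/6 ∩ FC · EA = -331/6]
6. F_y = 13/2  [2·signedArea(FDE) = 35/6 ∩ FC · EA = -331/6]
   → F = (-5, 13/2)

D = (-5/3, 4)
E = (-38/3, 14)
F = (-5, 13/2)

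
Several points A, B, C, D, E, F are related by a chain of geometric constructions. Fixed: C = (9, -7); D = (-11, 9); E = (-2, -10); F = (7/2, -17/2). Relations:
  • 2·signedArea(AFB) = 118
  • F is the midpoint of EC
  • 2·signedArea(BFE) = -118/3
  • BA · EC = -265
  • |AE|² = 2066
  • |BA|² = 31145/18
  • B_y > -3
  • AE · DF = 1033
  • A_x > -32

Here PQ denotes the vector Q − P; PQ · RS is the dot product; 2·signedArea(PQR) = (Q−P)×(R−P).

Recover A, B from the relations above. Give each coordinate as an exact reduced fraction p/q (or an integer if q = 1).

1. A_x = -31  [line -29/2·x + 35/2·y + -887 = 0 ∩ |AE|² = 2066]
2. A_y = 25  [line -29/2·x + 35/2·y + -887 = 0 ∩ |AE|² = 2066]
   → A = (-31, 25)
3. B_x = 1/2  [2·signedArea(BFE) = -118/3 ∩ 2·signedArea(AFB) = 118]
4. B_y = -13/6  [2·signedArea(BFE) = -118/3 ∩ 2·signedArea(AFB) = 118]
   → B = (1/2, -13/6)

A = (-31, 25)
B = (1/2, -13/6)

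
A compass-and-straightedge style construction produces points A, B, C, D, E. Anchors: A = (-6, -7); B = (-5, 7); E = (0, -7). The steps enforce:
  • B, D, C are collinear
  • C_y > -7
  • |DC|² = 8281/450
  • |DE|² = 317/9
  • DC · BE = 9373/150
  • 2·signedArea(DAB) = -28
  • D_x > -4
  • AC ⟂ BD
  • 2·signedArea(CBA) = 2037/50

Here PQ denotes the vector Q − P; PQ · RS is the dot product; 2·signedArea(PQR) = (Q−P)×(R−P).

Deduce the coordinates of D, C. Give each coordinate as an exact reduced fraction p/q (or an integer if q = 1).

C = (-153/50, -329/50)
D = (-11/3, -7/3)

1. D_x = -11/3  [line -14·x + 1·y + -49 = 0 ∩ |DE|² = 317/9]
2. D_y = -7/3  [line -14·x + 1·y + -49 = 0 ∩ |DE|² = 317/9]
   → D = (-11/3, -7/3)
3. C_x = -153/50  [B, D, C are collinear ∩ AC ⟂ BD]
4. C_y = -329/50  [B, D, C are collinear ∩ AC ⟂ BD]
   → C = (-153/50, -329/50)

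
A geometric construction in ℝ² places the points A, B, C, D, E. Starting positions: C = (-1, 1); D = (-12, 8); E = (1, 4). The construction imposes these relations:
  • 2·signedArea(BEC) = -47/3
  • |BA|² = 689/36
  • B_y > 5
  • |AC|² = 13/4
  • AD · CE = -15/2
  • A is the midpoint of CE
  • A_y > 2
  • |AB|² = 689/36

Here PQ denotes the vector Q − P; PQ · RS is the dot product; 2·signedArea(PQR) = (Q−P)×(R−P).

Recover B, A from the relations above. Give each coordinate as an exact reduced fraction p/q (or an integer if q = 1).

A = (0, 5/2)
B = (-10/3, 16/3)

1. A_x = 0  [A is the midpoint of CE]
2. A_y = 5/2  [A is the midpoint of CE]
   → A = (0, 5/2)
3. B_x = -10/3  [line 3·x + -2·y + 62/3 = 0 ∩ |BA|² = 689/36]
4. B_y = 16/3  [line 3·x + -2·y + 62/3 = 0 ∩ |BA|² = 689/36]
   → B = (-10/3, 16/3)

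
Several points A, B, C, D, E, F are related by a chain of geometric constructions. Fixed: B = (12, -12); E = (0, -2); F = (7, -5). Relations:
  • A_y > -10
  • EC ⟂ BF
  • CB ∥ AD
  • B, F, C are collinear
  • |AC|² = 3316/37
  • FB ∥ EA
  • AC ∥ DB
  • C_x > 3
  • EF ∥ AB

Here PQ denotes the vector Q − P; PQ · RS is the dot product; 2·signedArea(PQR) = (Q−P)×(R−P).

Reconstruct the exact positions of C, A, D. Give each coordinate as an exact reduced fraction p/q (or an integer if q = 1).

1. C_x = 119/37  [B, F, C are collinear ∩ EC ⟂ BF]
2. C_y = 11/37  [B, F, C are collinear ∩ EC ⟂ BF]
   → C = (119/37, 11/37)
3. A_x = 5  [EF ∥ AB ∩ FB ∥ EA]
4. A_y = -9  [EF ∥ AB ∩ FB ∥ EA]
   → A = (5, -9)
5. D_x = 510/37  [AC ∥ DB ∩ CB ∥ AD]
6. D_y = -788/37  [AC ∥ DB ∩ CB ∥ AD]
   → D = (510/37, -788/37)

A = (5, -9)
C = (119/37, 11/37)
D = (510/37, -788/37)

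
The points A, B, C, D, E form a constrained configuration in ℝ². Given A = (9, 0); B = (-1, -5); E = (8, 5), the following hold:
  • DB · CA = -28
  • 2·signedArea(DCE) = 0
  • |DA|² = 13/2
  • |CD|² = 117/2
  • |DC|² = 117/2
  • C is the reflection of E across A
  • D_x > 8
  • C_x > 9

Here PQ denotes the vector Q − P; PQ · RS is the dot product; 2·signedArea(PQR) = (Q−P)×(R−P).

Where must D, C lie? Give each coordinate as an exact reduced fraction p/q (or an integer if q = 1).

C = (10, -5)
D = (17/2, 5/2)

1. C_x = 10  [C is the reflection of E across A]
2. C_y = -5  [C is the reflection of E across A]
   → C = (10, -5)
3. D_x = 17/2  [2·signedArea(DCE) = 0 ∩ DB · CA = -28]
4. D_y = 5/2  [2·signedArea(DCE) = 0 ∩ DB · CA = -28]
   → D = (17/2, 5/2)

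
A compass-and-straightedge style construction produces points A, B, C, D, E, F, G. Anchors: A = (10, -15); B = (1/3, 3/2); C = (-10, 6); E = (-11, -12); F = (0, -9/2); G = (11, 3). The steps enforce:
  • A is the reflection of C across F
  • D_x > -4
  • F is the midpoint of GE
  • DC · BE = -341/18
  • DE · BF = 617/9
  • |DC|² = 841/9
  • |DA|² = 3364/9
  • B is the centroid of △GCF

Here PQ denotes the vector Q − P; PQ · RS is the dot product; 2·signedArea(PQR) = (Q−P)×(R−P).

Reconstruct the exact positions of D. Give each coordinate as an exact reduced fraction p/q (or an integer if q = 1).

1. D_x = -10/3  [DC · BE = -341/18 ∩ DE · BF = 617/9]
2. D_y = -1  [DC · BE = -341/18 ∩ DE · BF = 617/9]
   → D = (-10/3, -1)

D = (-10/3, -1)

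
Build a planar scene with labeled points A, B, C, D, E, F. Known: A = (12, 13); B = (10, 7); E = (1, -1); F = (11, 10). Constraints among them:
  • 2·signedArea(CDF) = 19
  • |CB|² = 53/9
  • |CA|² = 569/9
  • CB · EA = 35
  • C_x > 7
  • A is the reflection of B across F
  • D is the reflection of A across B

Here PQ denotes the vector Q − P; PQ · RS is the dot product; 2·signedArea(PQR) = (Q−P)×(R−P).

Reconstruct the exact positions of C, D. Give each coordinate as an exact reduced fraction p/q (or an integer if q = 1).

C = (23/3, 19/3)
D = (8, 1)

1. C_x = 23/3  [line -11·x + -14·y + 173 = 0 ∩ |CA|² = 569/9]
2. C_y = 19/3  [line -11·x + -14·y + 173 = 0 ∩ |CA|² = 569/9]
   → C = (23/3, 19/3)
3. D_x = 8  [D is the reflection of A across B]
4. D_y = 1  [D is the reflection of A across B]
   → D = (8, 1)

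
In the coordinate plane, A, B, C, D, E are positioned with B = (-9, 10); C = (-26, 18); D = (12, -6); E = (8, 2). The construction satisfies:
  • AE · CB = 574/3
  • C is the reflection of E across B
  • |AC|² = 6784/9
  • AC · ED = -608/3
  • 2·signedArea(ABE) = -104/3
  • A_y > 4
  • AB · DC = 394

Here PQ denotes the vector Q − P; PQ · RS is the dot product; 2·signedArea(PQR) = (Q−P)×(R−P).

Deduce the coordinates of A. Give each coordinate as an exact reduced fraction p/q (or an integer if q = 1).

A = (-2, 14/3)

1. A_x = -2  [2·signedArea(ABE) = -104/3 ∩ AB · DC = 394]
2. A_y = 14/3  [2·signedArea(ABE) = -104/3 ∩ AB · DC = 394]
   → A = (-2, 14/3)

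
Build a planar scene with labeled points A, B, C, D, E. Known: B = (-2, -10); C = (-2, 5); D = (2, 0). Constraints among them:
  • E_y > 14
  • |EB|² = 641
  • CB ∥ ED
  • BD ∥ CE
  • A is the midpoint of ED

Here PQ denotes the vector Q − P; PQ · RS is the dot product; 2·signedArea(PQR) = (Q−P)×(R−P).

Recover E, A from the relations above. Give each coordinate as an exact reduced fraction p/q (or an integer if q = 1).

A = (2, 15/2)
E = (2, 15)

1. E_x = 2  [CB ∥ ED ∩ BD ∥ CE]
2. E_y = 15  [CB ∥ ED ∩ BD ∥ CE]
   → E = (2, 15)
3. A_x = 2  [A is the midpoint of ED]
4. A_y = 15/2  [A is the midpoint of ED]
   → A = (2, 15/2)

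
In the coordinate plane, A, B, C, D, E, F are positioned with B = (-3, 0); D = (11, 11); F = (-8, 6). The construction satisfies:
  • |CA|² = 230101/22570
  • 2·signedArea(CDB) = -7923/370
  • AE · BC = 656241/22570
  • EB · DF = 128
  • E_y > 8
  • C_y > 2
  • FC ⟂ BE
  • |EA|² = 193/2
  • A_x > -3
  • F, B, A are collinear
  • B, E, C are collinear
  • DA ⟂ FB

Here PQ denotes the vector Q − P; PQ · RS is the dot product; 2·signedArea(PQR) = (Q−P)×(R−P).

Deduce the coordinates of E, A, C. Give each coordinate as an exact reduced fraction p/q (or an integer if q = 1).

A = (-163/61, -24/61)
C = (-597/370, 969/370)
E = (3/2, 17/2)

1. A_x = -163/61  [F, B, A are collinear ∩ DA ⟂ FB]
2. A_y = -24/61  [F, B, A are collinear ∩ DA ⟂ FB]
   → A = (-163/61, -24/61)
3. C_x = -597/370  [line 11·x + -14·y + 20133/370 = 0 ∩ |CA|² = 230101/22570]
4. C_y = 969/370  [line 11·x + -14·y + 20133/370 = 0 ∩ |CA|² = 230101/22570]
   → C = (-597/370, 969/370)
5. E_x = 3/2  [EB · DF = 128 ∩ B, E, C are collinear]
6. E_y = 17/2  [EB · DF = 128 ∩ B, E, C are collinear]
   → E = (3/2, 17/2)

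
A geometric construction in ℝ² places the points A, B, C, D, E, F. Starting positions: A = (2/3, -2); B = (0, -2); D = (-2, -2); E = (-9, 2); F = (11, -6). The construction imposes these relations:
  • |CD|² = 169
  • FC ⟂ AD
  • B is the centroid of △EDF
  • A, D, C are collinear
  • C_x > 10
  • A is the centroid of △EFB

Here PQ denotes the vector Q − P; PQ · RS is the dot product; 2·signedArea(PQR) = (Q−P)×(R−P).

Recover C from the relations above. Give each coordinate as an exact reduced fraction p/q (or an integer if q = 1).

1. C_x = 11  [A, D, C are collinear ∩ FC ⟂ AD]
2. C_y = -2  [A, D, C are collinear ∩ FC ⟂ AD]
   → C = (11, -2)

C = (11, -2)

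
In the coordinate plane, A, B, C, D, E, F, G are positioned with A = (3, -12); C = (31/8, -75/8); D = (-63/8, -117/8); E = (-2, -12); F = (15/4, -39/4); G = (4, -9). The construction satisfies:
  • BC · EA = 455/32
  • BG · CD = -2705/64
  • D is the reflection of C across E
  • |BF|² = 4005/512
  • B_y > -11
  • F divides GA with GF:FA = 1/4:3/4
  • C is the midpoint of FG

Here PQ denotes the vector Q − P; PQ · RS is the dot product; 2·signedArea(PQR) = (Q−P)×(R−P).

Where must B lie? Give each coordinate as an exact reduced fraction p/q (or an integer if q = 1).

1. B_x = 33/32  [BC · EA = 455/32 ∩ BG · CD = -2705/64]
2. B_y = -333/32  [BC · EA = 455/32 ∩ BG · CD = -2705/64]
   → B = (33/32, -333/32)

B = (33/32, -333/32)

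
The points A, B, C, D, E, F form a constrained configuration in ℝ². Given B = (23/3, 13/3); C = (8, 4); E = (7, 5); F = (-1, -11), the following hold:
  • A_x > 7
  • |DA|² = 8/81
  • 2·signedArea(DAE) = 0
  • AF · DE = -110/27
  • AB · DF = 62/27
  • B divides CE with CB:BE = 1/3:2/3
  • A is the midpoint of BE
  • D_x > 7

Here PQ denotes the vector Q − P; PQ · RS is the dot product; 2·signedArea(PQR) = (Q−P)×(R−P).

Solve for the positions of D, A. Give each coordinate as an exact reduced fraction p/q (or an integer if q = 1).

1. A_x = 22/3  [A is the midpoint of BE]
2. A_y = 14/3  [A is the midpoint of BE]
   → A = (22/3, 14/3)
3. D_x = 68/9  [2·signedArea(DAE) = 0 ∩ AF · DE = -110/27]
4. D_y = 40/9  [2·signedArea(DAE) = 0 ∩ AF · DE = -110/27]
   → D = (68/9, 40/9)

A = (22/3, 14/3)
D = (68/9, 40/9)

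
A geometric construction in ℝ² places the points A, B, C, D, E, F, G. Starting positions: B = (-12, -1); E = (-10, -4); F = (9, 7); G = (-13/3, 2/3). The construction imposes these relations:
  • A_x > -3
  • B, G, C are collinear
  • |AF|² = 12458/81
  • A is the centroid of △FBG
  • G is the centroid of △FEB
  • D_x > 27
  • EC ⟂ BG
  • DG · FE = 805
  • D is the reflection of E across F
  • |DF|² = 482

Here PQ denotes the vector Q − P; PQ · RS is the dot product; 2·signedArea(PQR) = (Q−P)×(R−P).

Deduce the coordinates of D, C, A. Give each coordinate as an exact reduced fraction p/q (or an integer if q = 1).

1. D_x = 28  [D is the reflection of E across F]
2. D_y = 18  [D is the reflection of E across F]
   → D = (28, 18)
3. C_x = -5935/554  [B, G, C are collinear ∩ EC ⟂ BG]
4. C_y = -399/554  [B, G, C are collinear ∩ EC ⟂ BG]
   → C = (-5935/554, -399/554)
5. A_x = -22/9  [A is the centroid of △FBG]
6. A_y = 20/9  [A is the centroid of △FBG]
   → A = (-22/9, 20/9)

A = (-22/9, 20/9)
C = (-5935/554, -399/554)
D = (28, 18)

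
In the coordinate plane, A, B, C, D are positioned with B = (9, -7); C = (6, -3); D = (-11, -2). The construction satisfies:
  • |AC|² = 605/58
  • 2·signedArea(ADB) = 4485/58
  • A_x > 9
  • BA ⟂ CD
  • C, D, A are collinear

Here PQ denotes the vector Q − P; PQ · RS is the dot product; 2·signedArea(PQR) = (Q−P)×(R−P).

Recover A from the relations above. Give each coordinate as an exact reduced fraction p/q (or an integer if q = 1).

A = (535/58, -185/58)

1. A_x = 535/58  [C, D, A are collinear ∩ BA ⟂ CD]
2. A_y = -185/58  [C, D, A are collinear ∩ BA ⟂ CD]
   → A = (535/58, -185/58)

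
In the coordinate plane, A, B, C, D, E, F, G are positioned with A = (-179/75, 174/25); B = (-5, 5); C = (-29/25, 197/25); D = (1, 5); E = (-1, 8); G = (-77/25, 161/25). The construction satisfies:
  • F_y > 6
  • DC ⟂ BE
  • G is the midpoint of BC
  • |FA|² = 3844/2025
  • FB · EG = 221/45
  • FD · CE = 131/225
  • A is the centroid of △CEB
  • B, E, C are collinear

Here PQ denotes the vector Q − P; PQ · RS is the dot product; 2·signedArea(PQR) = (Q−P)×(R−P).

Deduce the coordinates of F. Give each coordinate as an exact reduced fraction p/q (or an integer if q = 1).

F = (-157/45, 92/15)

1. F_x = -157/45  [line -4/25·x + -3/25·y + 8/45 = 0 ∩ |FA|² = 3844/2025]
2. F_y = 92/15  [line -4/25·x + -3/25·y + 8/45 = 0 ∩ |FA|² = 3844/2025]
   → F = (-157/45, 92/15)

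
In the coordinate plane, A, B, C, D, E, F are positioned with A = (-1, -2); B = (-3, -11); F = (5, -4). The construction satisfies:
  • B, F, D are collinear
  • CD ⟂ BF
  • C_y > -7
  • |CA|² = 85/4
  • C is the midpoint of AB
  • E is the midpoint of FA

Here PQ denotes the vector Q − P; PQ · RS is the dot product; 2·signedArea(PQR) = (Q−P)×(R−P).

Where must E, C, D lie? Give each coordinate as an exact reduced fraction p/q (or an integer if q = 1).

C = (-2, -13/2)
D = (-23/113, -1933/226)
E = (2, -3)

1. E_x = 2  [E is the midpoint of FA]
2. E_y = -3  [E is the midpoint of FA]
   → E = (2, -3)
3. C_x = -2  [C is the midpoint of AB]
4. C_y = -13/2  [C is the midpoint of AB]
   → C = (-2, -13/2)
5. D_x = -23/113  [B, F, D are collinear ∩ CD ⟂ BF]
6. D_y = -1933/226  [B, F, D are collinear ∩ CD ⟂ BF]
   → D = (-23/113, -1933/226)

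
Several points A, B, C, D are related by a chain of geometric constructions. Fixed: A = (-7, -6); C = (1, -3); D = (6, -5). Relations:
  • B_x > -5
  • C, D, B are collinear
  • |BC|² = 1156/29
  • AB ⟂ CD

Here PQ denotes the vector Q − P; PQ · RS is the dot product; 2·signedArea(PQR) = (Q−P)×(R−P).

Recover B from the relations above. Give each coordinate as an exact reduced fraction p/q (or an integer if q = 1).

B = (-141/29, -19/29)

1. B_x = -141/29  [C, D, B are collinear ∩ AB ⟂ CD]
2. B_y = -19/29  [C, D, B are collinear ∩ AB ⟂ CD]
   → B = (-141/29, -19/29)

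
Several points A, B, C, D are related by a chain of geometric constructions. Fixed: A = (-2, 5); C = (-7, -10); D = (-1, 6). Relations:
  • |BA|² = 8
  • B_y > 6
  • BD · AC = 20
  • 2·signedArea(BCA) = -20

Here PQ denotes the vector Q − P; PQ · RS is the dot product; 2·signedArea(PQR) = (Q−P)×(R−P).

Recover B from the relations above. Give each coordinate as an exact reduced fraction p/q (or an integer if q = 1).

B = (0, 7)

1. B_x = 0  [2·signedArea(BCA) = -20 ∩ BD · AC = 20]
2. B_y = 7  [2·signedArea(BCA) = -20 ∩ BD · AC = 20]
   → B = (0, 7)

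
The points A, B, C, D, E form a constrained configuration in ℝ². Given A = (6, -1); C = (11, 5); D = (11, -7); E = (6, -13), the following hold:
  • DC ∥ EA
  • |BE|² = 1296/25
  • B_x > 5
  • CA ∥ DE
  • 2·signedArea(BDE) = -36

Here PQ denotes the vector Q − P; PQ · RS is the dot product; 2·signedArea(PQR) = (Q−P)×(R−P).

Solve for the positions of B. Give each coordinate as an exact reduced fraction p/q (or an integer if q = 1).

B = (6, -29/5)

1. B_x = 6  [line 6·x + -5·y + -65 = 0 ∩ |BE|² = 1296/25]
2. B_y = -29/5  [line 6·x + -5·y + -65 = 0 ∩ |BE|² = 1296/25]
   → B = (6, -29/5)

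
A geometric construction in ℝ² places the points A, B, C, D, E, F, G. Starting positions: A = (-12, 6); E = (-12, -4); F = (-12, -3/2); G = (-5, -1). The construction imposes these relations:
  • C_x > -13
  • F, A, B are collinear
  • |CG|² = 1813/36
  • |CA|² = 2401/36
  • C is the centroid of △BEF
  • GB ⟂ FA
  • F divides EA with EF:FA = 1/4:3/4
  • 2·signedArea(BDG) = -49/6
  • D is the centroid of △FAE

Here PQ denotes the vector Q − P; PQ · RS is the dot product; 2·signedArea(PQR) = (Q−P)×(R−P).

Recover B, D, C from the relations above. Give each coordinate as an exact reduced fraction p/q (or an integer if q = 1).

1. B_x = -12  [F, A, B are collinear ∩ GB ⟂ FA]
2. B_y = -1  [F, A, B are collinear ∩ GB ⟂ FA]
   → B = (-12, -1)
3. D_x = -12  [D is the centroid of △FAE]
4. D_y = 1/6  [D is the centroid of △FAE]
   → D = (-12, 1/6)
5. C_x = -12  [C is the centroid of △BEF]
6. C_y = -13/6  [C is the centroid of △BEF]
   → C = (-12, -13/6)

B = (-12, -1)
C = (-12, -13/6)
D = (-12, 1/6)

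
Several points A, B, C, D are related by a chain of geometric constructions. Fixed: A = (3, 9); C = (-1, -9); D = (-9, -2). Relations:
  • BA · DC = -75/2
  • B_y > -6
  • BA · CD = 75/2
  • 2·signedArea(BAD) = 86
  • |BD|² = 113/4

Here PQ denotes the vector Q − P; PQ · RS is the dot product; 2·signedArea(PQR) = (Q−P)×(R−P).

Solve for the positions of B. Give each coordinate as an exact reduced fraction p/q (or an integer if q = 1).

B = (-5, -11/2)

1. B_x = -5  [BA · CD = 75/2 ∩ 2·signedArea(BAD) = 86]
2. B_y = -11/2  [BA · CD = 75/2 ∩ 2·signedArea(BAD) = 86]
   → B = (-5, -11/2)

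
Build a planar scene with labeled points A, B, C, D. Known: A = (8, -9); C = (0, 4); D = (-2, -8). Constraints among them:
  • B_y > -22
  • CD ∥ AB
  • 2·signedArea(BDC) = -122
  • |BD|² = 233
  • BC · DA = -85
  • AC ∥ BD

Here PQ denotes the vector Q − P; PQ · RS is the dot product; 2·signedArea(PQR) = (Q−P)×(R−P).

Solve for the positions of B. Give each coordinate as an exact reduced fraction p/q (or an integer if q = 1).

B = (6, -21)

1. B_x = 6  [AC ∥ BD ∩ CD ∥ AB]
2. B_y = -21  [AC ∥ BD ∩ CD ∥ AB]
   → B = (6, -21)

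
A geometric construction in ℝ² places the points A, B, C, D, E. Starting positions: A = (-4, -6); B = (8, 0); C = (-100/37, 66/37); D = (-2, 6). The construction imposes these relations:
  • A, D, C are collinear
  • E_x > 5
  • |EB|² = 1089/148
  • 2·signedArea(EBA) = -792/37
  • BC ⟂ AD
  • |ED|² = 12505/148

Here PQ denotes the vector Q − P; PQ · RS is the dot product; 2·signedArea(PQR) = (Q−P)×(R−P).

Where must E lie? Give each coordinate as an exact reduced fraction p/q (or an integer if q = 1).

E = (197/37, 33/74)

1. E_x = 197/37  [line 6·x + -12·y + -984/37 = 0 ∩ |ED|² = 12505/148]
2. E_y = 33/74  [line 6·x + -12·y + -984/37 = 0 ∩ |ED|² = 12505/148]
   → E = (197/37, 33/74)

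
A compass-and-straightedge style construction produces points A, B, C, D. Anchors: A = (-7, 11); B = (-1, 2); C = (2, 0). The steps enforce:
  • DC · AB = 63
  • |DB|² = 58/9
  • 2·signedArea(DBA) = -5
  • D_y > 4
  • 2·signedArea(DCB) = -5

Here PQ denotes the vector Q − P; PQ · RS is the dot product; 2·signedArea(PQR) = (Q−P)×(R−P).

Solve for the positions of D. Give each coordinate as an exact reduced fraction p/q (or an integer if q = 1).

1. D_x = -2  [DC · AB = 63 ∩ 2·signedArea(DCB) = -5]
2. D_y = 13/3  [DC · AB = 63 ∩ 2·signedArea(DCB) = -5]
   → D = (-2, 13/3)

D = (-2, 13/3)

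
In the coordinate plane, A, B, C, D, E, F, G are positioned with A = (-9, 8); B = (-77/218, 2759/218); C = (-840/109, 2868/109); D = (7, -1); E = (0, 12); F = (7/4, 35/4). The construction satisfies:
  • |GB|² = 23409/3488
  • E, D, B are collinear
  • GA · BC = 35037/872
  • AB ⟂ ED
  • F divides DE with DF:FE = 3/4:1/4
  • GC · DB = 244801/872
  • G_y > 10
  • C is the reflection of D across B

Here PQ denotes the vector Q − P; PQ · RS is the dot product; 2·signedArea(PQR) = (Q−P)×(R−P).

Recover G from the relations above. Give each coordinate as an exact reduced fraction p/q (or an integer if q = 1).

G = (7/8, 83/8)

1. G_x = 7/8  [line 1603/218·x + -2977/218·y + 117935/872 = 0 ∩ |GB|² = 23409/3488]
2. G_y = 83/8  [line 1603/218·x + -2977/218·y + 117935/872 = 0 ∩ |GB|² = 23409/3488]
   → G = (7/8, 83/8)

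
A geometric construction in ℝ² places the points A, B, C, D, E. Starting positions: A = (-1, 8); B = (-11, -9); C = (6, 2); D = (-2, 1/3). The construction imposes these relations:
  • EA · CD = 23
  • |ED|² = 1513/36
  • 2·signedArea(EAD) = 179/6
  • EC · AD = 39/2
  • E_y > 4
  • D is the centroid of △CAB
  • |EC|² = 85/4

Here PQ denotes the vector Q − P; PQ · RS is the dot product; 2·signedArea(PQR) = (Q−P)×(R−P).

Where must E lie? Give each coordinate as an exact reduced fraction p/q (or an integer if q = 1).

E = (5/2, 5)

1. E_x = 5/2  [EC · AD = 39/2 ∩ 2·signedArea(EAD) = 179/6]
2. E_y = 5  [EC · AD = 39/2 ∩ 2·signedArea(EAD) = 179/6]
   → E = (5/2, 5)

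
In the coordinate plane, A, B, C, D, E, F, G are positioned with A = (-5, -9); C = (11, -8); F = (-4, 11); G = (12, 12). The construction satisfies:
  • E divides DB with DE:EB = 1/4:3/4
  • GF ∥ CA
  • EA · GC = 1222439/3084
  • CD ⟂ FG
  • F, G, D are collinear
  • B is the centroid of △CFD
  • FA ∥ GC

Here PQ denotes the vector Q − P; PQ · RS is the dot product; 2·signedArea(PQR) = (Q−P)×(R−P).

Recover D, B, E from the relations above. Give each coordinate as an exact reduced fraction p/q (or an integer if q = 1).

1. D_x = 2508/257  [F, G, D are collinear ∩ CD ⟂ FG]
2. D_y = 3048/257  [F, G, D are collinear ∩ CD ⟂ FG]
   → D = (2508/257, 3048/257)
3. B_x = 4307/771  [B is the centroid of △CFD]
4. B_y = 1273/257  [B is the centroid of △CFD]
   → B = (4307/771, 1273/257)
5. E_x = 26879/3084  [E divides DB with DE:EB = 1/4:3/4]
6. E_y = 10417/1028  [E divides DB with DE:EB = 1/4:3/4]
   → E = (26879/3084, 10417/1028)

B = (4307/771, 1273/257)
D = (2508/257, 3048/257)
E = (26879/3084, 10417/1028)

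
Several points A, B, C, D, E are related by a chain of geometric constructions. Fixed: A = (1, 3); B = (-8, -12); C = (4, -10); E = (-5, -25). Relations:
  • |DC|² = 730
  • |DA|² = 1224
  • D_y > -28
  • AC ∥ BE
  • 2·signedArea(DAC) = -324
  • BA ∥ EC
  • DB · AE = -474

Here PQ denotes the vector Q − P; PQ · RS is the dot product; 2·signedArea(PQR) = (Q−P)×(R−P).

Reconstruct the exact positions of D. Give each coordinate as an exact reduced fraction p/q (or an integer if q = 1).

1. D_x = -17  [2·signedArea(DAC) = -324 ∩ DB · AE = -474]
2. D_y = -27  [2·signedArea(DAC) = -324 ∩ DB · AE = -474]
   → D = (-17, -27)

D = (-17, -27)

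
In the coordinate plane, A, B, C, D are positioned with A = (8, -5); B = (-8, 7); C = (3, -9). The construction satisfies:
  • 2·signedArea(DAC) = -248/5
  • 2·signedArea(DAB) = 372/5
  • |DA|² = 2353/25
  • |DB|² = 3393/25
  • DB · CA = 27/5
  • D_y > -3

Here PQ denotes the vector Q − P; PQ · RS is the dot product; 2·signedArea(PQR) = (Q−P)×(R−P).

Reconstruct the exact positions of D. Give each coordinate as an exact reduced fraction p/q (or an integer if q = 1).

1. D_x = -7/5  [2·signedArea(DAB) = 372/5 ∩ 2·signedArea(DAC) = -248/5]
2. D_y = -13/5  [2·signedArea(DAB) = 372/5 ∩ 2·signedArea(DAC) = -248/5]
   → D = (-7/5, -13/5)

D = (-7/5, -13/5)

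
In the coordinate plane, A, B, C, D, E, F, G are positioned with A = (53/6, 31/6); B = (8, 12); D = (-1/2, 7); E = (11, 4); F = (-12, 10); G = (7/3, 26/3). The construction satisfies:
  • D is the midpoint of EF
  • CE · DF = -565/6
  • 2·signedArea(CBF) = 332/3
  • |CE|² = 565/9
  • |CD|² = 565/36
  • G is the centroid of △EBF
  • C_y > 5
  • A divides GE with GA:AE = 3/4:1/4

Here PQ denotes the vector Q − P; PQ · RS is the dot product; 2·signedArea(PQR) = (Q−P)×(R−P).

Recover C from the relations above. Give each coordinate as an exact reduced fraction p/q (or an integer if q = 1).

1. C_x = 10/3  [2·signedArea(CBF) = 332/3 ∩ CE · DF = -565/6]
2. C_y = 6  [2·signedArea(CBF) = 332/3 ∩ CE · DF = -565/6]
   → C = (10/3, 6)

C = (10/3, 6)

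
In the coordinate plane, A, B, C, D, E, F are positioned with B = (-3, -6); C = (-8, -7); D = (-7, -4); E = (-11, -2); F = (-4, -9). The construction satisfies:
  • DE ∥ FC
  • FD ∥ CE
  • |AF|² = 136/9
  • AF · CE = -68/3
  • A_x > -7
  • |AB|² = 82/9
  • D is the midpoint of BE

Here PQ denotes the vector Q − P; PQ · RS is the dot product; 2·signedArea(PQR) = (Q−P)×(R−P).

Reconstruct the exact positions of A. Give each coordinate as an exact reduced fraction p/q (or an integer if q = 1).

1. A_x = -6  [line 3·x + -5·y + -31/3 = 0 ∩ |AF|² = 136/9]
2. A_y = -17/3  [line 3·x + -5·y + -31/3 = 0 ∩ |AF|² = 136/9]
   → A = (-6, -17/3)

A = (-6, -17/3)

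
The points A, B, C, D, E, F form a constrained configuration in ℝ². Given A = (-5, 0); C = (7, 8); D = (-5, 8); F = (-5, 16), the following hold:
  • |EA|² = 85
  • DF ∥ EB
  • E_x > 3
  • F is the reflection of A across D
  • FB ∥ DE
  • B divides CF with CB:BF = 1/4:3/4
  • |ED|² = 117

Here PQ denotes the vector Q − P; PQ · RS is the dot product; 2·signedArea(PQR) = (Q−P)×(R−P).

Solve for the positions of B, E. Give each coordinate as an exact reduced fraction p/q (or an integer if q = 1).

B = (4, 10)
E = (4, 2)

1. B_x = 4  [B divides CF with CB:BF = 1/4:3/4]
2. B_y = 10  [B divides CF with CB:BF = 1/4:3/4]
   → B = (4, 10)
3. E_x = 4  [DF ∥ EB ∩ FB ∥ DE]
4. E_y = 2  [DF ∥ EB ∩ FB ∥ DE]
   → E = (4, 2)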